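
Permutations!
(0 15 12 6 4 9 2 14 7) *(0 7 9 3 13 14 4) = (0 15 12 6)(2 4 3 13 14 9) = [15, 1, 4, 13, 3, 5, 0, 7, 8, 2, 10, 11, 6, 14, 9, 12]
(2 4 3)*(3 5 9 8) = (2 4 5 9 8 3) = [0, 1, 4, 2, 5, 9, 6, 7, 3, 8]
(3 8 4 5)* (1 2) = (1 2)(3 8 4 5) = [0, 2, 1, 8, 5, 3, 6, 7, 4]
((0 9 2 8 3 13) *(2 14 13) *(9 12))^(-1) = (0 13 14 9 12)(2 3 8)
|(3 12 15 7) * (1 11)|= |(1 11)(3 12 15 7)|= 4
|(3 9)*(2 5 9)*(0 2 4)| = 6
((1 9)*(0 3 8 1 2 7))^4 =(0 9 3 2 8 7 1)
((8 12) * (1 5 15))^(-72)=((1 5 15)(8 12))^(-72)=(15)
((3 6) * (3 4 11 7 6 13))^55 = (3 13)(4 6 7 11)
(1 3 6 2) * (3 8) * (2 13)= (1 8 3 6 13 2)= [0, 8, 1, 6, 4, 5, 13, 7, 3, 9, 10, 11, 12, 2]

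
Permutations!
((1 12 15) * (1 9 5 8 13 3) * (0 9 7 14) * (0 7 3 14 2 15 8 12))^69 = (0 15 14 12)(1 2 13 5)(3 7 8 9)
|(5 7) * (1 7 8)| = |(1 7 5 8)| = 4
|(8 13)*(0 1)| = |(0 1)(8 13)| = 2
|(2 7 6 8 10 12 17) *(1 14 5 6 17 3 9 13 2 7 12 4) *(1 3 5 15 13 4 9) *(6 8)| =12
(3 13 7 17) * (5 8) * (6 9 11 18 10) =(3 13 7 17)(5 8)(6 9 11 18 10) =[0, 1, 2, 13, 4, 8, 9, 17, 5, 11, 6, 18, 12, 7, 14, 15, 16, 3, 10]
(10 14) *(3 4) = (3 4)(10 14) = [0, 1, 2, 4, 3, 5, 6, 7, 8, 9, 14, 11, 12, 13, 10]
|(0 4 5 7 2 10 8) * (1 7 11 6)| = 10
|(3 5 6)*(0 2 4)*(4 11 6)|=7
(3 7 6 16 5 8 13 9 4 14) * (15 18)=(3 7 6 16 5 8 13 9 4 14)(15 18)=[0, 1, 2, 7, 14, 8, 16, 6, 13, 4, 10, 11, 12, 9, 3, 18, 5, 17, 15]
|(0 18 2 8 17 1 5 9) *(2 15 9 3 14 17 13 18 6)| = 40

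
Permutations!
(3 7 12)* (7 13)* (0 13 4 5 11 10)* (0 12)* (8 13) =(0 8 13 7)(3 4 5 11 10 12) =[8, 1, 2, 4, 5, 11, 6, 0, 13, 9, 12, 10, 3, 7]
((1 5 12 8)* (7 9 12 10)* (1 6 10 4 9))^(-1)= ((1 5 4 9 12 8 6 10 7))^(-1)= (1 7 10 6 8 12 9 4 5)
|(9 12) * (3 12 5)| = 4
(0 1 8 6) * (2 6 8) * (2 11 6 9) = (0 1 11 6)(2 9) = [1, 11, 9, 3, 4, 5, 0, 7, 8, 2, 10, 6]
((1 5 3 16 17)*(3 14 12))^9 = (1 14 3 17 5 12 16)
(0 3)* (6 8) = (0 3)(6 8) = [3, 1, 2, 0, 4, 5, 8, 7, 6]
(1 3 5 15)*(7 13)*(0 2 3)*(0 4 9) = (0 2 3 5 15 1 4 9)(7 13) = [2, 4, 3, 5, 9, 15, 6, 13, 8, 0, 10, 11, 12, 7, 14, 1]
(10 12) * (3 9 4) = (3 9 4)(10 12) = [0, 1, 2, 9, 3, 5, 6, 7, 8, 4, 12, 11, 10]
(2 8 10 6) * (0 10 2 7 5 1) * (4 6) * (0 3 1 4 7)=(0 10 7 5 4 6)(1 3)(2 8)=[10, 3, 8, 1, 6, 4, 0, 5, 2, 9, 7]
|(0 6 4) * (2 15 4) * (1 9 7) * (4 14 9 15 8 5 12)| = |(0 6 2 8 5 12 4)(1 15 14 9 7)| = 35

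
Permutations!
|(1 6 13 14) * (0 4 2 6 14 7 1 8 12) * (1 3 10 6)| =|(0 4 2 1 14 8 12)(3 10 6 13 7)| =35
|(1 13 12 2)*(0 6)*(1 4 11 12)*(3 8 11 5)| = 14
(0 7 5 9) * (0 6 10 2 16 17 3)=(0 7 5 9 6 10 2 16 17 3)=[7, 1, 16, 0, 4, 9, 10, 5, 8, 6, 2, 11, 12, 13, 14, 15, 17, 3]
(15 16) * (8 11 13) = (8 11 13)(15 16) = [0, 1, 2, 3, 4, 5, 6, 7, 11, 9, 10, 13, 12, 8, 14, 16, 15]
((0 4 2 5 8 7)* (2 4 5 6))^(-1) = ((0 5 8 7)(2 6))^(-1) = (0 7 8 5)(2 6)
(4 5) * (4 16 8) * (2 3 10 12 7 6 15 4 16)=(2 3 10 12 7 6 15 4 5)(8 16)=[0, 1, 3, 10, 5, 2, 15, 6, 16, 9, 12, 11, 7, 13, 14, 4, 8]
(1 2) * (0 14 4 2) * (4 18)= (0 14 18 4 2 1)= [14, 0, 1, 3, 2, 5, 6, 7, 8, 9, 10, 11, 12, 13, 18, 15, 16, 17, 4]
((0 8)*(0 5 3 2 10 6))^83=(0 6 10 2 3 5 8)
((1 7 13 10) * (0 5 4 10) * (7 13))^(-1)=((0 5 4 10 1 13))^(-1)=(0 13 1 10 4 5)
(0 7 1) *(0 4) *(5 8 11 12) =(0 7 1 4)(5 8 11 12) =[7, 4, 2, 3, 0, 8, 6, 1, 11, 9, 10, 12, 5]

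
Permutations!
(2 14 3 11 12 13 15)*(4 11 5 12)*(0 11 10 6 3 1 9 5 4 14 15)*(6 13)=(0 11 14 1 9 5 12 6 3 4 10 13)(2 15)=[11, 9, 15, 4, 10, 12, 3, 7, 8, 5, 13, 14, 6, 0, 1, 2]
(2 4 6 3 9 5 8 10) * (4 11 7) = (2 11 7 4 6 3 9 5 8 10) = [0, 1, 11, 9, 6, 8, 3, 4, 10, 5, 2, 7]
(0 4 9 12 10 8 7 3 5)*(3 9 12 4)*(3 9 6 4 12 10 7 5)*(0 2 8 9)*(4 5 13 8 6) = (2 6 5)(4 10 9 12 7)(8 13) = [0, 1, 6, 3, 10, 2, 5, 4, 13, 12, 9, 11, 7, 8]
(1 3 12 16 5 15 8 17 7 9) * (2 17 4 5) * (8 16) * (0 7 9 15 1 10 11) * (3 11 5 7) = (0 3 12 8 4 7 15 16 2 17 9 10 5 1 11) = [3, 11, 17, 12, 7, 1, 6, 15, 4, 10, 5, 0, 8, 13, 14, 16, 2, 9]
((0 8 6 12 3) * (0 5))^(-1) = ((0 8 6 12 3 5))^(-1) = (0 5 3 12 6 8)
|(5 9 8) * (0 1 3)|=3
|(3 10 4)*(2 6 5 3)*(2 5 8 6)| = |(3 10 4 5)(6 8)| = 4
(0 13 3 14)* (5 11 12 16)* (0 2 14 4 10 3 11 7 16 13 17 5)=(0 17 5 7 16)(2 14)(3 4 10)(11 12 13)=[17, 1, 14, 4, 10, 7, 6, 16, 8, 9, 3, 12, 13, 11, 2, 15, 0, 5]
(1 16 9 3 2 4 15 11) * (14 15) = (1 16 9 3 2 4 14 15 11) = [0, 16, 4, 2, 14, 5, 6, 7, 8, 3, 10, 1, 12, 13, 15, 11, 9]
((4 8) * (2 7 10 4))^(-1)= ((2 7 10 4 8))^(-1)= (2 8 4 10 7)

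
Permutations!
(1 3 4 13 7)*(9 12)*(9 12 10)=(1 3 4 13 7)(9 10)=[0, 3, 2, 4, 13, 5, 6, 1, 8, 10, 9, 11, 12, 7]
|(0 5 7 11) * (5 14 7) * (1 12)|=4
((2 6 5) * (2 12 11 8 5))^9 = ((2 6)(5 12 11 8))^9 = (2 6)(5 12 11 8)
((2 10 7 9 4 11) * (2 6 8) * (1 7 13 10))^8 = ((1 7 9 4 11 6 8 2)(10 13))^8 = (13)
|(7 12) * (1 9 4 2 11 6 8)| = |(1 9 4 2 11 6 8)(7 12)| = 14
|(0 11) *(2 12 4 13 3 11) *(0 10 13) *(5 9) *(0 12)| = 4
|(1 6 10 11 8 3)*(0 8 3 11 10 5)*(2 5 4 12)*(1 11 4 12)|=8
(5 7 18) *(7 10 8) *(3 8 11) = (3 8 7 18 5 10 11) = [0, 1, 2, 8, 4, 10, 6, 18, 7, 9, 11, 3, 12, 13, 14, 15, 16, 17, 5]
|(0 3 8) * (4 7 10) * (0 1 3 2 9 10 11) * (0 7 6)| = 6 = |(0 2 9 10 4 6)(1 3 8)(7 11)|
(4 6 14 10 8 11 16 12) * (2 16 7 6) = (2 16 12 4)(6 14 10 8 11 7) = [0, 1, 16, 3, 2, 5, 14, 6, 11, 9, 8, 7, 4, 13, 10, 15, 12]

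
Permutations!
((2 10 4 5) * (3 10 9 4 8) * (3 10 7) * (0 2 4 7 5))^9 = ((0 2 9 7 3 5 4)(8 10))^9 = (0 9 3 4 2 7 5)(8 10)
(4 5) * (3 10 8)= [0, 1, 2, 10, 5, 4, 6, 7, 3, 9, 8]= (3 10 8)(4 5)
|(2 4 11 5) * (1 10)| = 4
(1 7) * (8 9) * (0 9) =(0 9 8)(1 7) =[9, 7, 2, 3, 4, 5, 6, 1, 0, 8]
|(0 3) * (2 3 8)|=4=|(0 8 2 3)|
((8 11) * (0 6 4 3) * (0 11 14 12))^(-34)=(0 14 11 4)(3 6 12 8)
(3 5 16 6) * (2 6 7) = [0, 1, 6, 5, 4, 16, 3, 2, 8, 9, 10, 11, 12, 13, 14, 15, 7] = (2 6 3 5 16 7)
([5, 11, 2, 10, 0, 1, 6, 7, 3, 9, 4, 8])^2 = (0 1 8 10)(3 4 5 11)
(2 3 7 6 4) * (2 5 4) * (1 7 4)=(1 7 6 2 3 4 5)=[0, 7, 3, 4, 5, 1, 2, 6]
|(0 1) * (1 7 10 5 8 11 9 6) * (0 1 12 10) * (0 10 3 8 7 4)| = |(0 4)(3 8 11 9 6 12)(5 7 10)| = 6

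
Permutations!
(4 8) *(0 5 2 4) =(0 5 2 4 8) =[5, 1, 4, 3, 8, 2, 6, 7, 0]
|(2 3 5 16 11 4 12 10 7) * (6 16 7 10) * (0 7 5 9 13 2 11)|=|(0 7 11 4 12 6 16)(2 3 9 13)|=28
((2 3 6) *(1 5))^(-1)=(1 5)(2 6 3)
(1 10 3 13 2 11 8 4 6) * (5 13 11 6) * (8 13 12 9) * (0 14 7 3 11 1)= (0 14 7 3 1 10 11 13 2 6)(4 5 12 9 8)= [14, 10, 6, 1, 5, 12, 0, 3, 4, 8, 11, 13, 9, 2, 7]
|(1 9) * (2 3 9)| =|(1 2 3 9)| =4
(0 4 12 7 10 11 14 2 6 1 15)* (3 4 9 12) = [9, 15, 6, 4, 3, 5, 1, 10, 8, 12, 11, 14, 7, 13, 2, 0] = (0 9 12 7 10 11 14 2 6 1 15)(3 4)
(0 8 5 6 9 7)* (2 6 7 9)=(9)(0 8 5 7)(2 6)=[8, 1, 6, 3, 4, 7, 2, 0, 5, 9]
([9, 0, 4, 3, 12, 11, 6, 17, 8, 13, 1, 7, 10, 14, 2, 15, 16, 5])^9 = [0, 1, 2, 3, 4, 11, 6, 17, 8, 9, 10, 7, 12, 13, 14, 15, 16, 5]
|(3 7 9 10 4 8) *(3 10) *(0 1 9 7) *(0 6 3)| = 6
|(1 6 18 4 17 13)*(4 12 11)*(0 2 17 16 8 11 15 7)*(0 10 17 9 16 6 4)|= |(0 2 9 16 8 11)(1 4 6 18 12 15 7 10 17 13)|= 30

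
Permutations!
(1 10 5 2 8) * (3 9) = (1 10 5 2 8)(3 9) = [0, 10, 8, 9, 4, 2, 6, 7, 1, 3, 5]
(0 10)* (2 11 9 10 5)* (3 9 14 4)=(0 5 2 11 14 4 3 9 10)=[5, 1, 11, 9, 3, 2, 6, 7, 8, 10, 0, 14, 12, 13, 4]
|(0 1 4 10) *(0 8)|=5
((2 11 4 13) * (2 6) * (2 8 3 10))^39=((2 11 4 13 6 8 3 10))^39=(2 10 3 8 6 13 4 11)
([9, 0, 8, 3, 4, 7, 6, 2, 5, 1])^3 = [0, 1, 7, 3, 4, 8, 6, 5, 2, 9]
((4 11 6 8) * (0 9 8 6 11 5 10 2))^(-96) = (11)(0 8 5 2 9 4 10)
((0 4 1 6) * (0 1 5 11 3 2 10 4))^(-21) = ((1 6)(2 10 4 5 11 3))^(-21) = (1 6)(2 5)(3 4)(10 11)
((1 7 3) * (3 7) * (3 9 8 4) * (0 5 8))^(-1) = (0 9 1 3 4 8 5)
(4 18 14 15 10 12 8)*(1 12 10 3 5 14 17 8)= (1 12)(3 5 14 15)(4 18 17 8)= [0, 12, 2, 5, 18, 14, 6, 7, 4, 9, 10, 11, 1, 13, 15, 3, 16, 8, 17]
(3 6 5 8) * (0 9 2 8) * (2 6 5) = (0 9 6 2 8 3 5) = [9, 1, 8, 5, 4, 0, 2, 7, 3, 6]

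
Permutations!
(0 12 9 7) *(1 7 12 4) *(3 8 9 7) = [4, 3, 2, 8, 1, 5, 6, 0, 9, 12, 10, 11, 7] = (0 4 1 3 8 9 12 7)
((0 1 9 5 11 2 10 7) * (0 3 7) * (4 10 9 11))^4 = (0 9)(1 5)(2 10)(4 11)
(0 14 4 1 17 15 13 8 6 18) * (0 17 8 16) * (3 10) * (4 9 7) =(0 14 9 7 4 1 8 6 18 17 15 13 16)(3 10) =[14, 8, 2, 10, 1, 5, 18, 4, 6, 7, 3, 11, 12, 16, 9, 13, 0, 15, 17]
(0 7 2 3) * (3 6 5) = (0 7 2 6 5 3) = [7, 1, 6, 0, 4, 3, 5, 2]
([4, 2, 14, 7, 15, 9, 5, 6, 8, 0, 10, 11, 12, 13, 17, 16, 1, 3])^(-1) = (0 9 5 6 7 3 17 14 2 1 16 15 4)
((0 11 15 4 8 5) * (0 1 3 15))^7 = ((0 11)(1 3 15 4 8 5))^7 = (0 11)(1 3 15 4 8 5)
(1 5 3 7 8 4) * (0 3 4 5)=[3, 0, 2, 7, 1, 4, 6, 8, 5]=(0 3 7 8 5 4 1)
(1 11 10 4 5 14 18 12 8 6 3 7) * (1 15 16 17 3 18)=(1 11 10 4 5 14)(3 7 15 16 17)(6 18 12 8)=[0, 11, 2, 7, 5, 14, 18, 15, 6, 9, 4, 10, 8, 13, 1, 16, 17, 3, 12]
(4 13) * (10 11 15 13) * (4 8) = [0, 1, 2, 3, 10, 5, 6, 7, 4, 9, 11, 15, 12, 8, 14, 13] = (4 10 11 15 13 8)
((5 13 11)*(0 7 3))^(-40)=(0 3 7)(5 11 13)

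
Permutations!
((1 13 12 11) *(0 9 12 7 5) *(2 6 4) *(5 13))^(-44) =(13)(0 1 12)(2 6 4)(5 11 9)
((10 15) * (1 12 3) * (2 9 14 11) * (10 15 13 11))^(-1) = (15)(1 3 12)(2 11 13 10 14 9)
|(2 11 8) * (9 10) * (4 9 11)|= |(2 4 9 10 11 8)|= 6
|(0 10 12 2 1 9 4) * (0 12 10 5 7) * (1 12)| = 6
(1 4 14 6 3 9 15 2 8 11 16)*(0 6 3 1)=(0 6 1 4 14 3 9 15 2 8 11 16)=[6, 4, 8, 9, 14, 5, 1, 7, 11, 15, 10, 16, 12, 13, 3, 2, 0]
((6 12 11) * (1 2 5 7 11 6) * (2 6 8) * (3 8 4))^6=(1 2 12 7 3)(4 11 8 6 5)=((1 6 12 4 3 8 2 5 7 11))^6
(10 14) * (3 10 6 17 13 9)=(3 10 14 6 17 13 9)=[0, 1, 2, 10, 4, 5, 17, 7, 8, 3, 14, 11, 12, 9, 6, 15, 16, 13]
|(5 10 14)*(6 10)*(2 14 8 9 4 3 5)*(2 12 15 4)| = 11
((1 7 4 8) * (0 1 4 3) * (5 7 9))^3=((0 1 9 5 7 3)(4 8))^3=(0 5)(1 7)(3 9)(4 8)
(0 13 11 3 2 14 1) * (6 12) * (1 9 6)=(0 13 11 3 2 14 9 6 12 1)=[13, 0, 14, 2, 4, 5, 12, 7, 8, 6, 10, 3, 1, 11, 9]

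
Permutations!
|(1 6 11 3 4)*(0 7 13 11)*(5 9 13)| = |(0 7 5 9 13 11 3 4 1 6)| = 10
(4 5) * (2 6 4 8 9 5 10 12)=(2 6 4 10 12)(5 8 9)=[0, 1, 6, 3, 10, 8, 4, 7, 9, 5, 12, 11, 2]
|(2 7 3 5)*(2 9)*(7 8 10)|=|(2 8 10 7 3 5 9)|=7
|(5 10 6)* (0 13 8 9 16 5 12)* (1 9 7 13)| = 24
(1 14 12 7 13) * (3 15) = [0, 14, 2, 15, 4, 5, 6, 13, 8, 9, 10, 11, 7, 1, 12, 3] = (1 14 12 7 13)(3 15)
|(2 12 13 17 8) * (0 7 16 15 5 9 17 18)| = 12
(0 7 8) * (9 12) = (0 7 8)(9 12) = [7, 1, 2, 3, 4, 5, 6, 8, 0, 12, 10, 11, 9]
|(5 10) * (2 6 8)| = 6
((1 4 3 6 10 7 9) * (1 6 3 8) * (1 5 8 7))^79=(1 4 7 9 6 10)(5 8)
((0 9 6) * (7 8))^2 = ((0 9 6)(7 8))^2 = (0 6 9)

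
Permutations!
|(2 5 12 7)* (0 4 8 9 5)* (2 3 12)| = |(0 4 8 9 5 2)(3 12 7)| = 6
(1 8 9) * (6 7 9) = (1 8 6 7 9) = [0, 8, 2, 3, 4, 5, 7, 9, 6, 1]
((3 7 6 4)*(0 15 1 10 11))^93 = ((0 15 1 10 11)(3 7 6 4))^93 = (0 10 15 11 1)(3 7 6 4)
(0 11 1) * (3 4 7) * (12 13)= [11, 0, 2, 4, 7, 5, 6, 3, 8, 9, 10, 1, 13, 12]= (0 11 1)(3 4 7)(12 13)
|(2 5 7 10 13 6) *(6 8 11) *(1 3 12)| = |(1 3 12)(2 5 7 10 13 8 11 6)| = 24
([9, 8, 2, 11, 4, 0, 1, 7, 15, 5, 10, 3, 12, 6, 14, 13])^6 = (1 8 15 13 6)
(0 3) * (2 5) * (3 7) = (0 7 3)(2 5) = [7, 1, 5, 0, 4, 2, 6, 3]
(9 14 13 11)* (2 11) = [0, 1, 11, 3, 4, 5, 6, 7, 8, 14, 10, 9, 12, 2, 13] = (2 11 9 14 13)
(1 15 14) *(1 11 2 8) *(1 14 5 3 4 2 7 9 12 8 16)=(1 15 5 3 4 2 16)(7 9 12 8 14 11)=[0, 15, 16, 4, 2, 3, 6, 9, 14, 12, 10, 7, 8, 13, 11, 5, 1]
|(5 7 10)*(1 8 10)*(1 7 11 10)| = |(1 8)(5 11 10)| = 6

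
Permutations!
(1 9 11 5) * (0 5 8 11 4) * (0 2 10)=(0 5 1 9 4 2 10)(8 11)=[5, 9, 10, 3, 2, 1, 6, 7, 11, 4, 0, 8]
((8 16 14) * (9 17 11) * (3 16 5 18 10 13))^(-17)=((3 16 14 8 5 18 10 13)(9 17 11))^(-17)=(3 13 10 18 5 8 14 16)(9 17 11)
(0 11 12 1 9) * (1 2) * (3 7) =(0 11 12 2 1 9)(3 7) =[11, 9, 1, 7, 4, 5, 6, 3, 8, 0, 10, 12, 2]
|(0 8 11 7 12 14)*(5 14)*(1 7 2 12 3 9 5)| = |(0 8 11 2 12 1 7 3 9 5 14)| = 11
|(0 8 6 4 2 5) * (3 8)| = |(0 3 8 6 4 2 5)| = 7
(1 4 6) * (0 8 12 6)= (0 8 12 6 1 4)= [8, 4, 2, 3, 0, 5, 1, 7, 12, 9, 10, 11, 6]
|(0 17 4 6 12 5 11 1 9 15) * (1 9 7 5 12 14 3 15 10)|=42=|(0 17 4 6 14 3 15)(1 7 5 11 9 10)|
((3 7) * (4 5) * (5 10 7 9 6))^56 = (10)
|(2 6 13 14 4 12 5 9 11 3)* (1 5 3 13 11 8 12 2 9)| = |(1 5)(2 6 11 13 14 4)(3 9 8 12)| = 12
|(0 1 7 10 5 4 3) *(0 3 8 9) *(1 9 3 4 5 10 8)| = |(10)(0 9)(1 7 8 3 4)| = 10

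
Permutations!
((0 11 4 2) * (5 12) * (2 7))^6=((0 11 4 7 2)(5 12))^6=(12)(0 11 4 7 2)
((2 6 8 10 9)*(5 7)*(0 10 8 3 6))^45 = ((0 10 9 2)(3 6)(5 7))^45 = (0 10 9 2)(3 6)(5 7)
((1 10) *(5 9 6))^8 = ((1 10)(5 9 6))^8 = (10)(5 6 9)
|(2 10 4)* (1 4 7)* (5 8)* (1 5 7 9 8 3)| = |(1 4 2 10 9 8 7 5 3)| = 9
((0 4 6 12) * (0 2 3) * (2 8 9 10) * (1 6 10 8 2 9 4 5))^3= (0 6 3 1 2 5 12)(4 8 9 10)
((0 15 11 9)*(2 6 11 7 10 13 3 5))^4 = (0 13 6 15 3 11 7 5 9 10 2)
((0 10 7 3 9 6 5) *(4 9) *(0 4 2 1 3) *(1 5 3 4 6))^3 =((0 10 7)(1 4 9)(2 5 6 3))^3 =(10)(2 3 6 5)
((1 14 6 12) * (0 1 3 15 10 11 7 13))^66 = ((0 1 14 6 12 3 15 10 11 7 13))^66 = (15)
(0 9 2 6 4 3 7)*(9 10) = (0 10 9 2 6 4 3 7) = [10, 1, 6, 7, 3, 5, 4, 0, 8, 2, 9]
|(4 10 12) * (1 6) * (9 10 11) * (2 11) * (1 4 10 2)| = 6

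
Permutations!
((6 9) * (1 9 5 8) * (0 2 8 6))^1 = (0 2 8 1 9)(5 6)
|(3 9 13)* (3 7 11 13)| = 6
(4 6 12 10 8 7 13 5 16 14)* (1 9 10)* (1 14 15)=(1 9 10 8 7 13 5 16 15)(4 6 12 14)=[0, 9, 2, 3, 6, 16, 12, 13, 7, 10, 8, 11, 14, 5, 4, 1, 15]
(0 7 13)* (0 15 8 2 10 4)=(0 7 13 15 8 2 10 4)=[7, 1, 10, 3, 0, 5, 6, 13, 2, 9, 4, 11, 12, 15, 14, 8]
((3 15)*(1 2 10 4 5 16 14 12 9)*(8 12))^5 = (1 16)(2 14)(3 15)(4 12)(5 9)(8 10)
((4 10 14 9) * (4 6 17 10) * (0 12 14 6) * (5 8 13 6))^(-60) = ((0 12 14 9)(5 8 13 6 17 10))^(-60) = (17)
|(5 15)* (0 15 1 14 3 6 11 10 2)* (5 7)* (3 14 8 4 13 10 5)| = |(0 15 7 3 6 11 5 1 8 4 13 10 2)| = 13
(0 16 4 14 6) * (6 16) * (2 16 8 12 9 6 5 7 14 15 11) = [5, 1, 16, 3, 15, 7, 0, 14, 12, 6, 10, 2, 9, 13, 8, 11, 4] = (0 5 7 14 8 12 9 6)(2 16 4 15 11)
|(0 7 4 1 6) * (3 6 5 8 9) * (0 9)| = |(0 7 4 1 5 8)(3 6 9)| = 6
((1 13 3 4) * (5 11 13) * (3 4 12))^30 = (13)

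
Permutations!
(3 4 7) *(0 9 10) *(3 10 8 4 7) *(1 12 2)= (0 9 8 4 3 7 10)(1 12 2)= [9, 12, 1, 7, 3, 5, 6, 10, 4, 8, 0, 11, 2]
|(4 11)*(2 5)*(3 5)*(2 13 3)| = |(3 5 13)(4 11)| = 6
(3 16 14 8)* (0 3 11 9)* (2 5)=(0 3 16 14 8 11 9)(2 5)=[3, 1, 5, 16, 4, 2, 6, 7, 11, 0, 10, 9, 12, 13, 8, 15, 14]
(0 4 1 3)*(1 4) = (4)(0 1 3) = [1, 3, 2, 0, 4]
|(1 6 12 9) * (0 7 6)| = 6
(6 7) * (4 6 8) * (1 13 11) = (1 13 11)(4 6 7 8) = [0, 13, 2, 3, 6, 5, 7, 8, 4, 9, 10, 1, 12, 11]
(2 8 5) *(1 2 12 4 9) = (1 2 8 5 12 4 9) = [0, 2, 8, 3, 9, 12, 6, 7, 5, 1, 10, 11, 4]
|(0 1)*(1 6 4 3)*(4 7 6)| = |(0 4 3 1)(6 7)| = 4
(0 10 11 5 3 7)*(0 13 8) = (0 10 11 5 3 7 13 8) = [10, 1, 2, 7, 4, 3, 6, 13, 0, 9, 11, 5, 12, 8]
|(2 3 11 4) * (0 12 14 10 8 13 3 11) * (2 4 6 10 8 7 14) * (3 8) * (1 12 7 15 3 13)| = |(0 7 14 13 8 1 12 2 11 6 10 15 3)| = 13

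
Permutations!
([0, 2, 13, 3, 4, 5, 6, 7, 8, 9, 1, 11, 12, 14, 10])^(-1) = (1 10 14 13 2)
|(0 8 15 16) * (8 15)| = 3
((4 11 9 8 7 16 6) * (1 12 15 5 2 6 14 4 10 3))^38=(1 10 2 15)(3 6 5 12)(4 8 14 9 16 11 7)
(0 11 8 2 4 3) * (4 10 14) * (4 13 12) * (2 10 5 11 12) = (0 12 4 3)(2 5 11 8 10 14 13) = [12, 1, 5, 0, 3, 11, 6, 7, 10, 9, 14, 8, 4, 2, 13]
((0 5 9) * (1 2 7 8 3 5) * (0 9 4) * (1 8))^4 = (9)(0 4 5 3 8)(1 2 7)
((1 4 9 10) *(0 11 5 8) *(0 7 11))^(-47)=((1 4 9 10)(5 8 7 11))^(-47)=(1 4 9 10)(5 8 7 11)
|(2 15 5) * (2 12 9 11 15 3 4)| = |(2 3 4)(5 12 9 11 15)| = 15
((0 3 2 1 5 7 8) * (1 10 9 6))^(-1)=((0 3 2 10 9 6 1 5 7 8))^(-1)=(0 8 7 5 1 6 9 10 2 3)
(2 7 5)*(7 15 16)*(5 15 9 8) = (2 9 8 5)(7 15 16) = [0, 1, 9, 3, 4, 2, 6, 15, 5, 8, 10, 11, 12, 13, 14, 16, 7]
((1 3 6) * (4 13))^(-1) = (1 6 3)(4 13)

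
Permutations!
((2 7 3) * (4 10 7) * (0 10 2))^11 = (0 3 7 10)(2 4)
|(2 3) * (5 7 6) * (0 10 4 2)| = |(0 10 4 2 3)(5 7 6)| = 15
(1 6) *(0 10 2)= (0 10 2)(1 6)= [10, 6, 0, 3, 4, 5, 1, 7, 8, 9, 2]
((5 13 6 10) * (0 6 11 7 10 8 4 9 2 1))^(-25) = ((0 6 8 4 9 2 1)(5 13 11 7 10))^(-25) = (13)(0 4 1 8 2 6 9)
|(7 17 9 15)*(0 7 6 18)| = 7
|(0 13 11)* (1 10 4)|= 3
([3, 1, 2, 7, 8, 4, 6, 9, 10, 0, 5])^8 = [0, 1, 2, 3, 4, 5, 6, 7, 8, 9, 10]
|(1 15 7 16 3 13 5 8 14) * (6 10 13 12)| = |(1 15 7 16 3 12 6 10 13 5 8 14)| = 12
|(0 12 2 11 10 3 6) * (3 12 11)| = 7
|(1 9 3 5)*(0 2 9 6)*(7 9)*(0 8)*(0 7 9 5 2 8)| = |(0 8 7 5 1 6)(2 9 3)| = 6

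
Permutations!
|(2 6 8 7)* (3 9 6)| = |(2 3 9 6 8 7)| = 6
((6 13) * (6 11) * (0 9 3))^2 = (0 3 9)(6 11 13)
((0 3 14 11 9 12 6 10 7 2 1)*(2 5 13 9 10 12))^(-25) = ((0 3 14 11 10 7 5 13 9 2 1)(6 12))^(-25) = (0 9 7 14 1 13 10 3 2 5 11)(6 12)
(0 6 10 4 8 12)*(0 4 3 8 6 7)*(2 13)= (0 7)(2 13)(3 8 12 4 6 10)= [7, 1, 13, 8, 6, 5, 10, 0, 12, 9, 3, 11, 4, 2]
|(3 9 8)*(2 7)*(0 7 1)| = 12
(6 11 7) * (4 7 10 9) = (4 7 6 11 10 9) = [0, 1, 2, 3, 7, 5, 11, 6, 8, 4, 9, 10]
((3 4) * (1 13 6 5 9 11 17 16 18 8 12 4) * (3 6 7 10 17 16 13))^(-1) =((1 3)(4 6 5 9 11 16 18 8 12)(7 10 17 13))^(-1) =(1 3)(4 12 8 18 16 11 9 5 6)(7 13 17 10)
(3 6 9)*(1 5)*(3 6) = (1 5)(6 9) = [0, 5, 2, 3, 4, 1, 9, 7, 8, 6]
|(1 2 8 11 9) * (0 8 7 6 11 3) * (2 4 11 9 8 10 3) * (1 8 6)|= 24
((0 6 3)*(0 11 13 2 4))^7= (13)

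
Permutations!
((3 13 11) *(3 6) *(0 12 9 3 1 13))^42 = (0 9)(1 11)(3 12)(6 13)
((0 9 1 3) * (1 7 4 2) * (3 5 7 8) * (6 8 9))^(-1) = (9)(0 3 8 6)(1 2 4 7 5)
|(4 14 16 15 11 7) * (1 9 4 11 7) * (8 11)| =|(1 9 4 14 16 15 7 8 11)| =9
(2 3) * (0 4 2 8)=(0 4 2 3 8)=[4, 1, 3, 8, 2, 5, 6, 7, 0]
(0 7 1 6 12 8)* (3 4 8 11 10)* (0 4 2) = (0 7 1 6 12 11 10 3 2)(4 8) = [7, 6, 0, 2, 8, 5, 12, 1, 4, 9, 3, 10, 11]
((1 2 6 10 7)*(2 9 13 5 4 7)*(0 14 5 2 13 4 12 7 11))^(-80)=(0 14 5 12 7 1 9 4 11)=((0 14 5 12 7 1 9 4 11)(2 6 10 13))^(-80)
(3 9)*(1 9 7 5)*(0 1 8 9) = (0 1)(3 7 5 8 9) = [1, 0, 2, 7, 4, 8, 6, 5, 9, 3]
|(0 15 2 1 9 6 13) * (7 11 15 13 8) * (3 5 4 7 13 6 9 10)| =36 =|(0 6 8 13)(1 10 3 5 4 7 11 15 2)|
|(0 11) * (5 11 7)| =|(0 7 5 11)| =4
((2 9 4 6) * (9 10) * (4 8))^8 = (2 9 4)(6 10 8)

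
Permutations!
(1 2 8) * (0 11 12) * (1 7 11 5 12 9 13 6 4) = [5, 2, 8, 3, 1, 12, 4, 11, 7, 13, 10, 9, 0, 6] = (0 5 12)(1 2 8 7 11 9 13 6 4)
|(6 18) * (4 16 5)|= 6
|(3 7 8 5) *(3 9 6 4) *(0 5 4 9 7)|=6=|(0 5 7 8 4 3)(6 9)|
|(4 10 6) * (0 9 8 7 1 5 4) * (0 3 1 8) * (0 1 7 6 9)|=20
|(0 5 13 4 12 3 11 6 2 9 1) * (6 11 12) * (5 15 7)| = |(0 15 7 5 13 4 6 2 9 1)(3 12)| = 10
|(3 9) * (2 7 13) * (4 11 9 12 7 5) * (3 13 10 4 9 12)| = 20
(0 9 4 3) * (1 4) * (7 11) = [9, 4, 2, 0, 3, 5, 6, 11, 8, 1, 10, 7] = (0 9 1 4 3)(7 11)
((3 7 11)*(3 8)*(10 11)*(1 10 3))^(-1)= (1 8 11 10)(3 7)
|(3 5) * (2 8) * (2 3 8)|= 3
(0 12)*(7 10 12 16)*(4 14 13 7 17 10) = (0 16 17 10 12)(4 14 13 7) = [16, 1, 2, 3, 14, 5, 6, 4, 8, 9, 12, 11, 0, 7, 13, 15, 17, 10]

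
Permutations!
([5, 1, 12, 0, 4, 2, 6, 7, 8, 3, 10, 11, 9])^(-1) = [3, 1, 5, 9, 4, 0, 6, 7, 8, 12, 10, 11, 2]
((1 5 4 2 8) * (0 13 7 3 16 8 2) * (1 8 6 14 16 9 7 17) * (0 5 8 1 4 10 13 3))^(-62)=((0 3 9 7)(1 8)(4 5 10 13 17)(6 14 16))^(-62)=(0 9)(3 7)(4 13 5 17 10)(6 14 16)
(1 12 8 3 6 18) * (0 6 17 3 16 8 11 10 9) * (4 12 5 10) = (0 6 18 1 5 10 9)(3 17)(4 12 11)(8 16) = [6, 5, 2, 17, 12, 10, 18, 7, 16, 0, 9, 4, 11, 13, 14, 15, 8, 3, 1]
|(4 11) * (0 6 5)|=|(0 6 5)(4 11)|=6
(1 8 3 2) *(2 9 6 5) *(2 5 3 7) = (1 8 7 2)(3 9 6) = [0, 8, 1, 9, 4, 5, 3, 2, 7, 6]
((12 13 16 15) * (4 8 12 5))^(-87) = ((4 8 12 13 16 15 5))^(-87) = (4 16 8 15 12 5 13)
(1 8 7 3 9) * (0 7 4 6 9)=(0 7 3)(1 8 4 6 9)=[7, 8, 2, 0, 6, 5, 9, 3, 4, 1]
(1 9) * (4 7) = [0, 9, 2, 3, 7, 5, 6, 4, 8, 1] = (1 9)(4 7)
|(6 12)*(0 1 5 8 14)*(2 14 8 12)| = 7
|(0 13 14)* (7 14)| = |(0 13 7 14)| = 4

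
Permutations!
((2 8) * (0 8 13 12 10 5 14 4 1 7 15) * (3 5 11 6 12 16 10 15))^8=((0 8 2 13 16 10 11 6 12 15)(1 7 3 5 14 4))^8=(0 12 11 16 2)(1 3 14)(4 7 5)(6 10 13 8 15)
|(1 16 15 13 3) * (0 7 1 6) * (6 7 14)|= 6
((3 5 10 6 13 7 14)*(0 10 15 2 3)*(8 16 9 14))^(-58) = ((0 10 6 13 7 8 16 9 14)(2 3 5 15))^(-58) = (0 8 10 16 6 9 13 14 7)(2 5)(3 15)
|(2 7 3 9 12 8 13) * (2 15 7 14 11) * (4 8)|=|(2 14 11)(3 9 12 4 8 13 15 7)|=24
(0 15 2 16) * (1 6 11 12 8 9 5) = [15, 6, 16, 3, 4, 1, 11, 7, 9, 5, 10, 12, 8, 13, 14, 2, 0] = (0 15 2 16)(1 6 11 12 8 9 5)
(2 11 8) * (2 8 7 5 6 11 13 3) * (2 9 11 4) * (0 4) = [4, 1, 13, 9, 2, 6, 0, 5, 8, 11, 10, 7, 12, 3] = (0 4 2 13 3 9 11 7 5 6)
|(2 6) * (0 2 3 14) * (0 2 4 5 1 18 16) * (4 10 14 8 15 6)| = 36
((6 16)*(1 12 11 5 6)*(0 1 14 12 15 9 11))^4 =((0 1 15 9 11 5 6 16 14 12))^4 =(0 11 14 15 6)(1 5 12 9 16)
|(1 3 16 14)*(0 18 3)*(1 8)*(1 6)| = 8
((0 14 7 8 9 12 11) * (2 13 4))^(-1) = (0 11 12 9 8 7 14)(2 4 13) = ((0 14 7 8 9 12 11)(2 13 4))^(-1)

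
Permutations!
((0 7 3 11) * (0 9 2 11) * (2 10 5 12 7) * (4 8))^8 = (0 3 7 12 5 10 9 11 2) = ((0 2 11 9 10 5 12 7 3)(4 8))^8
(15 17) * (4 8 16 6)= [0, 1, 2, 3, 8, 5, 4, 7, 16, 9, 10, 11, 12, 13, 14, 17, 6, 15]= (4 8 16 6)(15 17)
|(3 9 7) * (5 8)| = |(3 9 7)(5 8)| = 6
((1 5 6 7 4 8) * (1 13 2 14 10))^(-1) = (1 10 14 2 13 8 4 7 6 5) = ((1 5 6 7 4 8 13 2 14 10))^(-1)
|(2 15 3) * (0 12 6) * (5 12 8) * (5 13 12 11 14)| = |(0 8 13 12 6)(2 15 3)(5 11 14)| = 15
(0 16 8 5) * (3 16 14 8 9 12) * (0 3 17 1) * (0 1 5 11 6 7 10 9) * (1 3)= (0 14 8 11 6 7 10 9 12 17 5 1 3 16)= [14, 3, 2, 16, 4, 1, 7, 10, 11, 12, 9, 6, 17, 13, 8, 15, 0, 5]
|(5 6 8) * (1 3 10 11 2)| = 15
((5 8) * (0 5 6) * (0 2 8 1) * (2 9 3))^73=((0 5 1)(2 8 6 9 3))^73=(0 5 1)(2 9 8 3 6)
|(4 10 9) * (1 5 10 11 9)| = 3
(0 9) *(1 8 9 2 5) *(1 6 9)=[2, 8, 5, 3, 4, 6, 9, 7, 1, 0]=(0 2 5 6 9)(1 8)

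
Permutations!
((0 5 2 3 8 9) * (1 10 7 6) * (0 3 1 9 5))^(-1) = (1 2 5 8 3 9 6 7 10)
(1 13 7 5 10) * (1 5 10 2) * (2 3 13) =(1 2)(3 13 7 10 5) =[0, 2, 1, 13, 4, 3, 6, 10, 8, 9, 5, 11, 12, 7]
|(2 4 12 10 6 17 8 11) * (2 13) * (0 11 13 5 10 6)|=|(0 11 5 10)(2 4 12 6 17 8 13)|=28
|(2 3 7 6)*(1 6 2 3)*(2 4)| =6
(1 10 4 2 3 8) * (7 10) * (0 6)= [6, 7, 3, 8, 2, 5, 0, 10, 1, 9, 4]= (0 6)(1 7 10 4 2 3 8)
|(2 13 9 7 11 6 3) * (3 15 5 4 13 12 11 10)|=12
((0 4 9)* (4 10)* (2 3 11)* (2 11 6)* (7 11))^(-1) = (0 9 4 10)(2 6 3)(7 11)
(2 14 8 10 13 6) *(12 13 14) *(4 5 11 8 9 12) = [0, 1, 4, 3, 5, 11, 2, 7, 10, 12, 14, 8, 13, 6, 9] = (2 4 5 11 8 10 14 9 12 13 6)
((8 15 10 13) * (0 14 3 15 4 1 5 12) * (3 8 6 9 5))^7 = ((0 14 8 4 1 3 15 10 13 6 9 5 12))^7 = (0 10 14 13 8 6 4 9 1 5 3 12 15)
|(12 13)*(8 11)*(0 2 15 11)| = |(0 2 15 11 8)(12 13)| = 10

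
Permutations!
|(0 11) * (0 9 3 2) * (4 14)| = |(0 11 9 3 2)(4 14)| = 10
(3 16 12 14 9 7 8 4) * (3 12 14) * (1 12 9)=(1 12 3 16 14)(4 9 7 8)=[0, 12, 2, 16, 9, 5, 6, 8, 4, 7, 10, 11, 3, 13, 1, 15, 14]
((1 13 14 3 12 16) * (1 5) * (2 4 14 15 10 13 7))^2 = ((1 7 2 4 14 3 12 16 5)(10 13 15))^2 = (1 2 14 12 5 7 4 3 16)(10 15 13)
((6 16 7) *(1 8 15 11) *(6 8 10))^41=(1 10 6 16 7 8 15 11)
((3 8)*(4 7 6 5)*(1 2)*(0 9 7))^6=(9)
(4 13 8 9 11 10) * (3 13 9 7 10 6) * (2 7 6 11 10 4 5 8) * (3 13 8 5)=[0, 1, 7, 8, 9, 5, 13, 4, 6, 10, 3, 11, 12, 2]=(2 7 4 9 10 3 8 6 13)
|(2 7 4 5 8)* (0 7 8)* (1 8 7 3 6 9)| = 10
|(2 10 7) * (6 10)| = |(2 6 10 7)| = 4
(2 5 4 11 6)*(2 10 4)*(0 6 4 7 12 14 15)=(0 6 10 7 12 14 15)(2 5)(4 11)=[6, 1, 5, 3, 11, 2, 10, 12, 8, 9, 7, 4, 14, 13, 15, 0]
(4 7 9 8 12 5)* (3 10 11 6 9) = (3 10 11 6 9 8 12 5 4 7) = [0, 1, 2, 10, 7, 4, 9, 3, 12, 8, 11, 6, 5]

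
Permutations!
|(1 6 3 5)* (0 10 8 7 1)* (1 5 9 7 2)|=10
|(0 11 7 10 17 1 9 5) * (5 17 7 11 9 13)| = 6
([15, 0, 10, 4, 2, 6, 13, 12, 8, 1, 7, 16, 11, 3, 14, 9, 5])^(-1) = (0 1 9 15)(2 4 3 13 6 5 16 11 12 7 10)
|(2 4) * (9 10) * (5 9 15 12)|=10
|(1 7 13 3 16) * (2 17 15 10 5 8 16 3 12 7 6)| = |(1 6 2 17 15 10 5 8 16)(7 13 12)| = 9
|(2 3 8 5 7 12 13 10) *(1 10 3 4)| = |(1 10 2 4)(3 8 5 7 12 13)| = 12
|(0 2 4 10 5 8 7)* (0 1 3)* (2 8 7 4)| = |(0 8 4 10 5 7 1 3)| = 8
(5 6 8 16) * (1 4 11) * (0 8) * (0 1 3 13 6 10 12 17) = [8, 4, 2, 13, 11, 10, 1, 7, 16, 9, 12, 3, 17, 6, 14, 15, 5, 0] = (0 8 16 5 10 12 17)(1 4 11 3 13 6)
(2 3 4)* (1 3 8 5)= (1 3 4 2 8 5)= [0, 3, 8, 4, 2, 1, 6, 7, 5]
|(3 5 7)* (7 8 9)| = 5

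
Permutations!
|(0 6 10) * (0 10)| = 2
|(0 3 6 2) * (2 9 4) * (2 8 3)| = |(0 2)(3 6 9 4 8)| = 10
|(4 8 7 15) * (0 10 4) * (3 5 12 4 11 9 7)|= |(0 10 11 9 7 15)(3 5 12 4 8)|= 30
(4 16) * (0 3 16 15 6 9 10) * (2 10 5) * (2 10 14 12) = (0 3 16 4 15 6 9 5 10)(2 14 12) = [3, 1, 14, 16, 15, 10, 9, 7, 8, 5, 0, 11, 2, 13, 12, 6, 4]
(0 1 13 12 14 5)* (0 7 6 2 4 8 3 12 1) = (1 13)(2 4 8 3 12 14 5 7 6) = [0, 13, 4, 12, 8, 7, 2, 6, 3, 9, 10, 11, 14, 1, 5]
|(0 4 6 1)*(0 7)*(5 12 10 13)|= 20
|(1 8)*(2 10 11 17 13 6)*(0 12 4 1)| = 30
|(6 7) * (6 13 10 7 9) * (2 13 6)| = |(2 13 10 7 6 9)| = 6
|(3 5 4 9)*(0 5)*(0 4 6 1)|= |(0 5 6 1)(3 4 9)|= 12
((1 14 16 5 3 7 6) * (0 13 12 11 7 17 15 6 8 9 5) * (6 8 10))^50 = (3 15 9)(5 17 8) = ((0 13 12 11 7 10 6 1 14 16)(3 17 15 8 9 5))^50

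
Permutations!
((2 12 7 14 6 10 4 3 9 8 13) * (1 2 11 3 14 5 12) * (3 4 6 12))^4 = (3 11 7 8 14)(4 5 13 12 9)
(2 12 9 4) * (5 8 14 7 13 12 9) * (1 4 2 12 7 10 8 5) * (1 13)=(1 4 12 13 7)(2 9)(8 14 10)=[0, 4, 9, 3, 12, 5, 6, 1, 14, 2, 8, 11, 13, 7, 10]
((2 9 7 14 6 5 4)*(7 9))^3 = (2 6)(4 14)(5 7) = ((2 7 14 6 5 4))^3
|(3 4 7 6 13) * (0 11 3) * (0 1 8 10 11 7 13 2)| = |(0 7 6 2)(1 8 10 11 3 4 13)| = 28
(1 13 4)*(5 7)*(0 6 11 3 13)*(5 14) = (0 6 11 3 13 4 1)(5 7 14) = [6, 0, 2, 13, 1, 7, 11, 14, 8, 9, 10, 3, 12, 4, 5]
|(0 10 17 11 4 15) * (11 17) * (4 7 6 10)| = |(17)(0 4 15)(6 10 11 7)| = 12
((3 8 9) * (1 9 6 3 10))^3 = (10)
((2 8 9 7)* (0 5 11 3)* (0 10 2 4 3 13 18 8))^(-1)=((0 5 11 13 18 8 9 7 4 3 10 2))^(-1)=(0 2 10 3 4 7 9 8 18 13 11 5)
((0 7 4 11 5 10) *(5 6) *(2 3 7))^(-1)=(0 10 5 6 11 4 7 3 2)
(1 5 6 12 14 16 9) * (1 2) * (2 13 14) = (1 5 6 12 2)(9 13 14 16) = [0, 5, 1, 3, 4, 6, 12, 7, 8, 13, 10, 11, 2, 14, 16, 15, 9]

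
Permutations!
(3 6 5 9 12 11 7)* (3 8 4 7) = (3 6 5 9 12 11)(4 7 8) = [0, 1, 2, 6, 7, 9, 5, 8, 4, 12, 10, 3, 11]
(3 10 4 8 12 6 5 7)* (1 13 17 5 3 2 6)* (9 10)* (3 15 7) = (1 13 17 5 3 9 10 4 8 12)(2 6 15 7) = [0, 13, 6, 9, 8, 3, 15, 2, 12, 10, 4, 11, 1, 17, 14, 7, 16, 5]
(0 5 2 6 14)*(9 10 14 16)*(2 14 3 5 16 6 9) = (0 16 2 9 10 3 5 14) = [16, 1, 9, 5, 4, 14, 6, 7, 8, 10, 3, 11, 12, 13, 0, 15, 2]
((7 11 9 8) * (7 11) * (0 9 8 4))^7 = (0 9 4)(8 11)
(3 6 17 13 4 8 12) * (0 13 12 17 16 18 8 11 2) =(0 13 4 11 2)(3 6 16 18 8 17 12) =[13, 1, 0, 6, 11, 5, 16, 7, 17, 9, 10, 2, 3, 4, 14, 15, 18, 12, 8]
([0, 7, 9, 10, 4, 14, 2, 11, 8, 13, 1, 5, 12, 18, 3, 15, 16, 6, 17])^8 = [0, 7, 13, 10, 4, 14, 9, 11, 8, 18, 1, 5, 12, 17, 3, 15, 16, 2, 6]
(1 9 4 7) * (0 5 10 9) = (0 5 10 9 4 7 1) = [5, 0, 2, 3, 7, 10, 6, 1, 8, 4, 9]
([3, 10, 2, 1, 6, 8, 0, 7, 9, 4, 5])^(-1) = [6, 3, 2, 0, 9, 10, 4, 7, 5, 8, 1]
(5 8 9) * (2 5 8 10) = (2 5 10)(8 9) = [0, 1, 5, 3, 4, 10, 6, 7, 9, 8, 2]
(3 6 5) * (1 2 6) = (1 2 6 5 3) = [0, 2, 6, 1, 4, 3, 5]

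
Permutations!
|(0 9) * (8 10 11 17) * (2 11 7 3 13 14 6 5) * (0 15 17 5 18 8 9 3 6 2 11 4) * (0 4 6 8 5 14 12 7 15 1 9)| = 18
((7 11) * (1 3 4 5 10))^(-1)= (1 10 5 4 3)(7 11)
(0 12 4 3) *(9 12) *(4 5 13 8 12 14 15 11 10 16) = [9, 1, 2, 0, 3, 13, 6, 7, 12, 14, 16, 10, 5, 8, 15, 11, 4] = (0 9 14 15 11 10 16 4 3)(5 13 8 12)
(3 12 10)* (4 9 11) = (3 12 10)(4 9 11) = [0, 1, 2, 12, 9, 5, 6, 7, 8, 11, 3, 4, 10]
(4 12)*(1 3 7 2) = (1 3 7 2)(4 12) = [0, 3, 1, 7, 12, 5, 6, 2, 8, 9, 10, 11, 4]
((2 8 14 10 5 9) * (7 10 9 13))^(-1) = ((2 8 14 9)(5 13 7 10))^(-1) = (2 9 14 8)(5 10 7 13)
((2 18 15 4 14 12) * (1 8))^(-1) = (1 8)(2 12 14 4 15 18)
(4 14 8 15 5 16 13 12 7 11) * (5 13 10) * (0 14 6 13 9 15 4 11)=(0 14 8 4 6 13 12 7)(5 16 10)(9 15)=[14, 1, 2, 3, 6, 16, 13, 0, 4, 15, 5, 11, 7, 12, 8, 9, 10]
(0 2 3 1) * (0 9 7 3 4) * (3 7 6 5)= [2, 9, 4, 1, 0, 3, 5, 7, 8, 6]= (0 2 4)(1 9 6 5 3)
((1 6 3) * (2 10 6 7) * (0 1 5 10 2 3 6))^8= ((0 1 7 3 5 10))^8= (0 7 5)(1 3 10)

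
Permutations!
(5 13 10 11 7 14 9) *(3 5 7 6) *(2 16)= (2 16)(3 5 13 10 11 6)(7 14 9)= [0, 1, 16, 5, 4, 13, 3, 14, 8, 7, 11, 6, 12, 10, 9, 15, 2]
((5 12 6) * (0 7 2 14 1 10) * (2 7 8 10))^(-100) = ((0 8 10)(1 2 14)(5 12 6))^(-100) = (0 10 8)(1 14 2)(5 6 12)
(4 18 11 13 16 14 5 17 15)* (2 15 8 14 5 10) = (2 15 4 18 11 13 16 5 17 8 14 10) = [0, 1, 15, 3, 18, 17, 6, 7, 14, 9, 2, 13, 12, 16, 10, 4, 5, 8, 11]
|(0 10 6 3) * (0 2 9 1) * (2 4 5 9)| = 8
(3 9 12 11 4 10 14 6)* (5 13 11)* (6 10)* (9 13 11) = (3 13 9 12 5 11 4 6)(10 14) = [0, 1, 2, 13, 6, 11, 3, 7, 8, 12, 14, 4, 5, 9, 10]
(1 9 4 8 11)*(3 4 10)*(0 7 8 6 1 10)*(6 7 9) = (0 9)(1 6)(3 4 7 8 11 10) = [9, 6, 2, 4, 7, 5, 1, 8, 11, 0, 3, 10]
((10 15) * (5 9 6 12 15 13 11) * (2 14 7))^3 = (5 12 13 9 15 11 6 10) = ((2 14 7)(5 9 6 12 15 10 13 11))^3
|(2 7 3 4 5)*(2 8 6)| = 7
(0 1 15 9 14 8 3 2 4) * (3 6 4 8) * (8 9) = (0 1 15 8 6 4)(2 9 14 3) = [1, 15, 9, 2, 0, 5, 4, 7, 6, 14, 10, 11, 12, 13, 3, 8]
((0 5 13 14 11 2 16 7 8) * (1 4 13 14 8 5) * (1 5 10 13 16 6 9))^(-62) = (0 4 14 7 2 13 9)(1 5 16 11 10 6 8) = ((0 5 14 11 2 6 9 1 4 16 7 10 13 8))^(-62)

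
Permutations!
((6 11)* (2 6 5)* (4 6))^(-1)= ((2 4 6 11 5))^(-1)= (2 5 11 6 4)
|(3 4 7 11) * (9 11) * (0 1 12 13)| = 20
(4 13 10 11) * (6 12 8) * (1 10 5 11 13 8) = [0, 10, 2, 3, 8, 11, 12, 7, 6, 9, 13, 4, 1, 5] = (1 10 13 5 11 4 8 6 12)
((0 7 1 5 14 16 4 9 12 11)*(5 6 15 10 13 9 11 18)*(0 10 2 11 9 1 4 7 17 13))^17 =((0 17 13 1 6 15 2 11 10)(4 9 12 18 5 14 16 7))^17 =(0 10 11 2 15 6 1 13 17)(4 9 12 18 5 14 16 7)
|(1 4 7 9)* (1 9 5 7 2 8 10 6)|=|(1 4 2 8 10 6)(5 7)|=6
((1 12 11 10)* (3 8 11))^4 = (1 11 3)(8 12 10)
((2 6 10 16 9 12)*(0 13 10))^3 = (0 16 2 13 9 6 10 12)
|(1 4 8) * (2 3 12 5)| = |(1 4 8)(2 3 12 5)| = 12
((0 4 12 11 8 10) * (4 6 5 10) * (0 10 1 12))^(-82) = ((0 6 5 1 12 11 8 4))^(-82) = (0 8 12 5)(1 6 4 11)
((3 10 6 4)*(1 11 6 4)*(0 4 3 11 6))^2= (0 11 4)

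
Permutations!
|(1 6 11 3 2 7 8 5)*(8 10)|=|(1 6 11 3 2 7 10 8 5)|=9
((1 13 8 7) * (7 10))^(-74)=(1 13 8 10 7)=((1 13 8 10 7))^(-74)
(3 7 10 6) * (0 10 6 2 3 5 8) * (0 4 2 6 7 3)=(0 10 6 5 8 4 2)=[10, 1, 0, 3, 2, 8, 5, 7, 4, 9, 6]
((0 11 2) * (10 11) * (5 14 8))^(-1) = ((0 10 11 2)(5 14 8))^(-1) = (0 2 11 10)(5 8 14)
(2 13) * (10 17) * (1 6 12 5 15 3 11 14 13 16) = (1 6 12 5 15 3 11 14 13 2 16)(10 17) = [0, 6, 16, 11, 4, 15, 12, 7, 8, 9, 17, 14, 5, 2, 13, 3, 1, 10]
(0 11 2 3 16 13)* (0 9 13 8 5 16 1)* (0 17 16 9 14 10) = (0 11 2 3 1 17 16 8 5 9 13 14 10) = [11, 17, 3, 1, 4, 9, 6, 7, 5, 13, 0, 2, 12, 14, 10, 15, 8, 16]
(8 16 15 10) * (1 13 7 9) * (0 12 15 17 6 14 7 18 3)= (0 12 15 10 8 16 17 6 14 7 9 1 13 18 3)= [12, 13, 2, 0, 4, 5, 14, 9, 16, 1, 8, 11, 15, 18, 7, 10, 17, 6, 3]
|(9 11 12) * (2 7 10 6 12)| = 7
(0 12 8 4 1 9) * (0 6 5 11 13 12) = [0, 9, 2, 3, 1, 11, 5, 7, 4, 6, 10, 13, 8, 12] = (1 9 6 5 11 13 12 8 4)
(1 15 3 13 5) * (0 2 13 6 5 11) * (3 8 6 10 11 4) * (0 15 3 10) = (0 2 13 4 10 11 15 8 6 5 1 3) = [2, 3, 13, 0, 10, 1, 5, 7, 6, 9, 11, 15, 12, 4, 14, 8]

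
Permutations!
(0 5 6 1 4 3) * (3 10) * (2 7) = (0 5 6 1 4 10 3)(2 7) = [5, 4, 7, 0, 10, 6, 1, 2, 8, 9, 3]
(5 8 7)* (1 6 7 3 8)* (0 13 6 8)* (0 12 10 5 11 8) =(0 13 6 7 11 8 3 12 10 5 1) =[13, 0, 2, 12, 4, 1, 7, 11, 3, 9, 5, 8, 10, 6]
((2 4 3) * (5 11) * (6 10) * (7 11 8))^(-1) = ((2 4 3)(5 8 7 11)(6 10))^(-1) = (2 3 4)(5 11 7 8)(6 10)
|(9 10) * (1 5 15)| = |(1 5 15)(9 10)| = 6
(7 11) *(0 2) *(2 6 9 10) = (0 6 9 10 2)(7 11) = [6, 1, 0, 3, 4, 5, 9, 11, 8, 10, 2, 7]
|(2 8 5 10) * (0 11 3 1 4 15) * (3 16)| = 28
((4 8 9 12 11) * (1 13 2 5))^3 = ((1 13 2 5)(4 8 9 12 11))^3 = (1 5 2 13)(4 12 8 11 9)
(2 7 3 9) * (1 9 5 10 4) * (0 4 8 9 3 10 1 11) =(0 4 11)(1 3 5)(2 7 10 8 9) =[4, 3, 7, 5, 11, 1, 6, 10, 9, 2, 8, 0]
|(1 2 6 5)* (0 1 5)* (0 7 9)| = 6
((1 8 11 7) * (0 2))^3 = ((0 2)(1 8 11 7))^3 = (0 2)(1 7 11 8)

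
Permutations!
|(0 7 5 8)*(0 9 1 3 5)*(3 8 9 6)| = |(0 7)(1 8 6 3 5 9)| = 6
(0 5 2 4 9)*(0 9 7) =(9)(0 5 2 4 7) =[5, 1, 4, 3, 7, 2, 6, 0, 8, 9]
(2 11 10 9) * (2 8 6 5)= (2 11 10 9 8 6 5)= [0, 1, 11, 3, 4, 2, 5, 7, 6, 8, 9, 10]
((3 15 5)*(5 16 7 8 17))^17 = (3 7 5 16 17 15 8)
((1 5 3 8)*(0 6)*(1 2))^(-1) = ((0 6)(1 5 3 8 2))^(-1) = (0 6)(1 2 8 3 5)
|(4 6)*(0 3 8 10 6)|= |(0 3 8 10 6 4)|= 6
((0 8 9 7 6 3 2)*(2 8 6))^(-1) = (0 2 7 9 8 3 6)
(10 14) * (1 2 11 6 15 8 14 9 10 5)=(1 2 11 6 15 8 14 5)(9 10)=[0, 2, 11, 3, 4, 1, 15, 7, 14, 10, 9, 6, 12, 13, 5, 8]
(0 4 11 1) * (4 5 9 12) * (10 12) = (0 5 9 10 12 4 11 1) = [5, 0, 2, 3, 11, 9, 6, 7, 8, 10, 12, 1, 4]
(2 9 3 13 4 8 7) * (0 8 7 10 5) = (0 8 10 5)(2 9 3 13 4 7) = [8, 1, 9, 13, 7, 0, 6, 2, 10, 3, 5, 11, 12, 4]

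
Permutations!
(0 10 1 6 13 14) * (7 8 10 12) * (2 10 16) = (0 12 7 8 16 2 10 1 6 13 14) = [12, 6, 10, 3, 4, 5, 13, 8, 16, 9, 1, 11, 7, 14, 0, 15, 2]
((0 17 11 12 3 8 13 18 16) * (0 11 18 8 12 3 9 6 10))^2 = ((0 17 18 16 11 3 12 9 6 10)(8 13))^2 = (0 18 11 12 6)(3 9 10 17 16)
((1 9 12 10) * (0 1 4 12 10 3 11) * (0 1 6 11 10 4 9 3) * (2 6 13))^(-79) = ((0 13 2 6 11 1 3 10 9 4 12))^(-79) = (0 4 10 1 6 13 12 9 3 11 2)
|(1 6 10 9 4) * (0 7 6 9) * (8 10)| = 15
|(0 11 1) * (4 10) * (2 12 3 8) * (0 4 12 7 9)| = 11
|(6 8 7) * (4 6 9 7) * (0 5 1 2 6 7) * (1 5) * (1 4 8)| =|(0 4 7 9)(1 2 6)| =12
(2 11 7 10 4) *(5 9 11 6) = (2 6 5 9 11 7 10 4) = [0, 1, 6, 3, 2, 9, 5, 10, 8, 11, 4, 7]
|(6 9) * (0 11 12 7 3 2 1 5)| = |(0 11 12 7 3 2 1 5)(6 9)| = 8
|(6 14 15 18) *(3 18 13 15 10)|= 10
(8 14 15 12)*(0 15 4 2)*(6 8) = (0 15 12 6 8 14 4 2) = [15, 1, 0, 3, 2, 5, 8, 7, 14, 9, 10, 11, 6, 13, 4, 12]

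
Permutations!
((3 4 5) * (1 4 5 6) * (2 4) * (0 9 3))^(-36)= ((0 9 3 5)(1 2 4 6))^(-36)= (9)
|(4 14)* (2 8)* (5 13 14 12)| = 10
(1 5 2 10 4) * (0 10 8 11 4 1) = (0 10 1 5 2 8 11 4) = [10, 5, 8, 3, 0, 2, 6, 7, 11, 9, 1, 4]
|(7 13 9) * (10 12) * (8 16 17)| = 6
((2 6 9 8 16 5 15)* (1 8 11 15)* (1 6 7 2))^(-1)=((1 8 16 5 6 9 11 15)(2 7))^(-1)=(1 15 11 9 6 5 16 8)(2 7)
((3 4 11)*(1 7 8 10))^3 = ((1 7 8 10)(3 4 11))^3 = (11)(1 10 8 7)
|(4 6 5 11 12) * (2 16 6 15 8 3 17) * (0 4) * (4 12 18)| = 22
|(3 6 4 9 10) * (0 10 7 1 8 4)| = 20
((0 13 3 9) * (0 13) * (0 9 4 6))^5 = (0 6 4 3 13 9)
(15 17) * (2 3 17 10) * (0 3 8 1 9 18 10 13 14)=(0 3 17 15 13 14)(1 9 18 10 2 8)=[3, 9, 8, 17, 4, 5, 6, 7, 1, 18, 2, 11, 12, 14, 0, 13, 16, 15, 10]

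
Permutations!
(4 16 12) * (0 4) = (0 4 16 12) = [4, 1, 2, 3, 16, 5, 6, 7, 8, 9, 10, 11, 0, 13, 14, 15, 12]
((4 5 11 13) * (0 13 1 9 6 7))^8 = ((0 13 4 5 11 1 9 6 7))^8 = (0 7 6 9 1 11 5 4 13)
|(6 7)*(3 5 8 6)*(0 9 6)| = 7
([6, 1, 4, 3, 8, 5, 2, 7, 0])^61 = [6, 1, 4, 3, 8, 5, 2, 7, 0]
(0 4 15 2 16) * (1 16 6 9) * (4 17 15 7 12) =(0 17 15 2 6 9 1 16)(4 7 12) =[17, 16, 6, 3, 7, 5, 9, 12, 8, 1, 10, 11, 4, 13, 14, 2, 0, 15]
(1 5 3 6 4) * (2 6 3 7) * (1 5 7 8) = [0, 7, 6, 3, 5, 8, 4, 2, 1] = (1 7 2 6 4 5 8)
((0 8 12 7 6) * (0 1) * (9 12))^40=(0 6 12 8 1 7 9)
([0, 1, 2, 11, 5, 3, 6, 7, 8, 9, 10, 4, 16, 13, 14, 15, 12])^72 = (16)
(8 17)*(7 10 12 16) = [0, 1, 2, 3, 4, 5, 6, 10, 17, 9, 12, 11, 16, 13, 14, 15, 7, 8] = (7 10 12 16)(8 17)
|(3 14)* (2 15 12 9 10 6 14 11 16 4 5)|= 12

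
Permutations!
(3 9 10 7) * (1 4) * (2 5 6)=(1 4)(2 5 6)(3 9 10 7)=[0, 4, 5, 9, 1, 6, 2, 3, 8, 10, 7]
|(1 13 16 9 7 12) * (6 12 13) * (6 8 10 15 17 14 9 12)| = 11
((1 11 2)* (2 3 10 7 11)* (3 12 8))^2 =((1 2)(3 10 7 11 12 8))^2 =(3 7 12)(8 10 11)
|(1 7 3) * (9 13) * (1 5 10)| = |(1 7 3 5 10)(9 13)| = 10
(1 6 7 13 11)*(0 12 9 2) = (0 12 9 2)(1 6 7 13 11) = [12, 6, 0, 3, 4, 5, 7, 13, 8, 2, 10, 1, 9, 11]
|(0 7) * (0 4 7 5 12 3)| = |(0 5 12 3)(4 7)| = 4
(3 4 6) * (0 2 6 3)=(0 2 6)(3 4)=[2, 1, 6, 4, 3, 5, 0]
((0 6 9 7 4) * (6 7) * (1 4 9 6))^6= (0 7 9 1 4)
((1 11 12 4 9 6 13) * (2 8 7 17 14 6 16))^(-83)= (1 7 4 6 2 11 17 9 13 8 12 14 16)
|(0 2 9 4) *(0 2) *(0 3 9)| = |(0 3 9 4 2)| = 5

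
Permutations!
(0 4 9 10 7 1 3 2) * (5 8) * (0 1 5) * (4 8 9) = (0 8)(1 3 2)(5 9 10 7) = [8, 3, 1, 2, 4, 9, 6, 5, 0, 10, 7]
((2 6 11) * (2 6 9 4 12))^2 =((2 9 4 12)(6 11))^2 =(2 4)(9 12)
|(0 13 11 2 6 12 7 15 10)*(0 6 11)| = 10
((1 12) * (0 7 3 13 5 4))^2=(0 3 5)(4 7 13)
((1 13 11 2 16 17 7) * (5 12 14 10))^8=((1 13 11 2 16 17 7)(5 12 14 10))^8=(1 13 11 2 16 17 7)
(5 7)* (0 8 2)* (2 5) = (0 8 5 7 2) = [8, 1, 0, 3, 4, 7, 6, 2, 5]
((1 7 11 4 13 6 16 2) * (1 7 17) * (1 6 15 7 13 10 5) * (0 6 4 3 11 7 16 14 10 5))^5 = ((0 6 14 10)(1 17 4 5)(2 13 15 16)(3 11))^5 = (0 6 14 10)(1 17 4 5)(2 13 15 16)(3 11)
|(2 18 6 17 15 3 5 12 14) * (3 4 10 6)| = |(2 18 3 5 12 14)(4 10 6 17 15)| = 30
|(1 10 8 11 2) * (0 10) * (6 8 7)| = |(0 10 7 6 8 11 2 1)| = 8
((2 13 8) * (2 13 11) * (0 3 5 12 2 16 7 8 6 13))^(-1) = ((0 3 5 12 2 11 16 7 8)(6 13))^(-1) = (0 8 7 16 11 2 12 5 3)(6 13)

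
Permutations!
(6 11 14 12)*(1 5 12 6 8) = (1 5 12 8)(6 11 14) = [0, 5, 2, 3, 4, 12, 11, 7, 1, 9, 10, 14, 8, 13, 6]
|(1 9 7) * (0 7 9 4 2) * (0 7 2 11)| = |(0 2 7 1 4 11)| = 6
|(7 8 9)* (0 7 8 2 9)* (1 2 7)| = |(0 1 2 9 8)| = 5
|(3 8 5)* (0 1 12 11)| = 12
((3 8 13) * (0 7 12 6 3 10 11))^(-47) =(0 10 8 6 7 11 13 3 12)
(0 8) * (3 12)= (0 8)(3 12)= [8, 1, 2, 12, 4, 5, 6, 7, 0, 9, 10, 11, 3]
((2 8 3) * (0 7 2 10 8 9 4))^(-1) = (0 4 9 2 7)(3 8 10)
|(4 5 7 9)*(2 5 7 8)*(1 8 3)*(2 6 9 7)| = |(1 8 6 9 4 2 5 3)| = 8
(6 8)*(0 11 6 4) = [11, 1, 2, 3, 0, 5, 8, 7, 4, 9, 10, 6] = (0 11 6 8 4)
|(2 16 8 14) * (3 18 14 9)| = 7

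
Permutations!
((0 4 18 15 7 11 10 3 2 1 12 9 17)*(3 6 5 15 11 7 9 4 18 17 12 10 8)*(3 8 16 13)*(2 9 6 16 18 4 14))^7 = (0 4 17)(1 14 9 13 10 2 12 3 16)(5 15 6)(11 18)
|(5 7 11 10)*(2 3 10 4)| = 7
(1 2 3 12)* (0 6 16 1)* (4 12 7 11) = (0 6 16 1 2 3 7 11 4 12) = [6, 2, 3, 7, 12, 5, 16, 11, 8, 9, 10, 4, 0, 13, 14, 15, 1]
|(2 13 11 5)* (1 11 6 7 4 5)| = 6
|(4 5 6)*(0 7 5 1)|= |(0 7 5 6 4 1)|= 6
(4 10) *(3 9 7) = (3 9 7)(4 10) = [0, 1, 2, 9, 10, 5, 6, 3, 8, 7, 4]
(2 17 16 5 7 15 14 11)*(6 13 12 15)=(2 17 16 5 7 6 13 12 15 14 11)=[0, 1, 17, 3, 4, 7, 13, 6, 8, 9, 10, 2, 15, 12, 11, 14, 5, 16]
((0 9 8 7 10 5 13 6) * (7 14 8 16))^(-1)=(0 6 13 5 10 7 16 9)(8 14)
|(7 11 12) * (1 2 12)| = 5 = |(1 2 12 7 11)|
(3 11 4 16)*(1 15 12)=(1 15 12)(3 11 4 16)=[0, 15, 2, 11, 16, 5, 6, 7, 8, 9, 10, 4, 1, 13, 14, 12, 3]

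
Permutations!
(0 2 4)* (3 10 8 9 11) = [2, 1, 4, 10, 0, 5, 6, 7, 9, 11, 8, 3] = (0 2 4)(3 10 8 9 11)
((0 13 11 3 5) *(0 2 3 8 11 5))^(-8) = (0 5 3 13 2)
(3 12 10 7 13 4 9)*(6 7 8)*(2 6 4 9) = (2 6 7 13 9 3 12 10 8 4) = [0, 1, 6, 12, 2, 5, 7, 13, 4, 3, 8, 11, 10, 9]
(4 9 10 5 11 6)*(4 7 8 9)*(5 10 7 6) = (5 11)(7 8 9) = [0, 1, 2, 3, 4, 11, 6, 8, 9, 7, 10, 5]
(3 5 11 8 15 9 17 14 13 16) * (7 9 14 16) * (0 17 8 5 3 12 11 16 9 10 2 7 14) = (0 17 9 8 15)(2 7 10)(5 16 12 11)(13 14) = [17, 1, 7, 3, 4, 16, 6, 10, 15, 8, 2, 5, 11, 14, 13, 0, 12, 9]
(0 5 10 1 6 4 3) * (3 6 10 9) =(0 5 9 3)(1 10)(4 6) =[5, 10, 2, 0, 6, 9, 4, 7, 8, 3, 1]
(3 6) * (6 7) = (3 7 6) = [0, 1, 2, 7, 4, 5, 3, 6]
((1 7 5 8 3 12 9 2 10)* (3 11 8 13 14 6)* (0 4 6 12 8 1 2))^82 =((0 4 6 3 8 11 1 7 5 13 14 12 9)(2 10))^82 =(0 8 5 9 3 7 12 6 1 14 4 11 13)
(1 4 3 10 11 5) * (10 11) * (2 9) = (1 4 3 11 5)(2 9) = [0, 4, 9, 11, 3, 1, 6, 7, 8, 2, 10, 5]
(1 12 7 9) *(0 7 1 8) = [7, 12, 2, 3, 4, 5, 6, 9, 0, 8, 10, 11, 1] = (0 7 9 8)(1 12)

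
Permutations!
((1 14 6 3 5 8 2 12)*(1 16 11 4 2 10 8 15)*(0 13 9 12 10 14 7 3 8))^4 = ((0 13 9 12 16 11 4 2 10)(1 7 3 5 15)(6 8 14))^4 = (0 16 10 12 2 9 4 13 11)(1 15 5 3 7)(6 8 14)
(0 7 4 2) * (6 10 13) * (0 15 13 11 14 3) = (0 7 4 2 15 13 6 10 11 14 3) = [7, 1, 15, 0, 2, 5, 10, 4, 8, 9, 11, 14, 12, 6, 3, 13]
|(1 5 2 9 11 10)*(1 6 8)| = 8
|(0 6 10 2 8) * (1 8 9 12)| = |(0 6 10 2 9 12 1 8)| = 8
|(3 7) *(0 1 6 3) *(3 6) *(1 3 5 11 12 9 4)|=6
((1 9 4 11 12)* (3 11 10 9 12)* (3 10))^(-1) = (1 12)(3 4 9 10 11)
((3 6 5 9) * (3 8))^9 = (3 8 9 5 6)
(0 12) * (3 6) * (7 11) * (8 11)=[12, 1, 2, 6, 4, 5, 3, 8, 11, 9, 10, 7, 0]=(0 12)(3 6)(7 8 11)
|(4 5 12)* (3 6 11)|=3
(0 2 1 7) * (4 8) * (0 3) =[2, 7, 1, 0, 8, 5, 6, 3, 4] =(0 2 1 7 3)(4 8)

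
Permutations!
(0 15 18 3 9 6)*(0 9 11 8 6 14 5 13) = (0 15 18 3 11 8 6 9 14 5 13) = [15, 1, 2, 11, 4, 13, 9, 7, 6, 14, 10, 8, 12, 0, 5, 18, 16, 17, 3]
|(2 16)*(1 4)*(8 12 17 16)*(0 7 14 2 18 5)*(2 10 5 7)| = |(0 2 8 12 17 16 18 7 14 10 5)(1 4)| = 22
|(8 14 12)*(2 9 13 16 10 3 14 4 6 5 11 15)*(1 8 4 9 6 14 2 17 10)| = |(1 8 9 13 16)(2 6 5 11 15 17 10 3)(4 14 12)| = 120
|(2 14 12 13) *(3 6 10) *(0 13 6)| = |(0 13 2 14 12 6 10 3)| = 8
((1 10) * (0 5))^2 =((0 5)(1 10))^2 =(10)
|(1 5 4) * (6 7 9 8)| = |(1 5 4)(6 7 9 8)| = 12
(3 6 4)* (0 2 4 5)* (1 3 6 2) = (0 1 3 2 4 6 5) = [1, 3, 4, 2, 6, 0, 5]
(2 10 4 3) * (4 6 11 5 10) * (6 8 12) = (2 4 3)(5 10 8 12 6 11) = [0, 1, 4, 2, 3, 10, 11, 7, 12, 9, 8, 5, 6]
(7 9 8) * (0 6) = [6, 1, 2, 3, 4, 5, 0, 9, 7, 8] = (0 6)(7 9 8)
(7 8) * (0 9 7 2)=(0 9 7 8 2)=[9, 1, 0, 3, 4, 5, 6, 8, 2, 7]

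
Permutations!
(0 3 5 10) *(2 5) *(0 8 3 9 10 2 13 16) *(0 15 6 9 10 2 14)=(0 10 8 3 13 16 15 6 9 2 5 14)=[10, 1, 5, 13, 4, 14, 9, 7, 3, 2, 8, 11, 12, 16, 0, 6, 15]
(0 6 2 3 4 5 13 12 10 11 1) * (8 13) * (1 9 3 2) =(0 6 1)(3 4 5 8 13 12 10 11 9) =[6, 0, 2, 4, 5, 8, 1, 7, 13, 3, 11, 9, 10, 12]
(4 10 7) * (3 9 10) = (3 9 10 7 4) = [0, 1, 2, 9, 3, 5, 6, 4, 8, 10, 7]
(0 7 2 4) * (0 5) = (0 7 2 4 5) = [7, 1, 4, 3, 5, 0, 6, 2]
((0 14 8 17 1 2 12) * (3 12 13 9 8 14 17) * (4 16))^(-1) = (0 12 3 8 9 13 2 1 17)(4 16)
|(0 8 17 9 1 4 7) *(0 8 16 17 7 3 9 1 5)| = |(0 16 17 1 4 3 9 5)(7 8)| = 8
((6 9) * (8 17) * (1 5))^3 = ((1 5)(6 9)(8 17))^3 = (1 5)(6 9)(8 17)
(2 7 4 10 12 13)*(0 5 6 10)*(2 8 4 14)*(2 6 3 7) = (0 5 3 7 14 6 10 12 13 8 4) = [5, 1, 2, 7, 0, 3, 10, 14, 4, 9, 12, 11, 13, 8, 6]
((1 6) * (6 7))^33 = ((1 7 6))^33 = (7)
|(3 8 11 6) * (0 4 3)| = 6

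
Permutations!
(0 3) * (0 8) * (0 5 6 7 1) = (0 3 8 5 6 7 1) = [3, 0, 2, 8, 4, 6, 7, 1, 5]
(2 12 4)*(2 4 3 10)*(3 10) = (2 12 10) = [0, 1, 12, 3, 4, 5, 6, 7, 8, 9, 2, 11, 10]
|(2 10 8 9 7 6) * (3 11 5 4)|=|(2 10 8 9 7 6)(3 11 5 4)|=12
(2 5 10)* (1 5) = [0, 5, 1, 3, 4, 10, 6, 7, 8, 9, 2] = (1 5 10 2)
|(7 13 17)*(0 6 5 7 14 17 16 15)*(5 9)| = |(0 6 9 5 7 13 16 15)(14 17)| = 8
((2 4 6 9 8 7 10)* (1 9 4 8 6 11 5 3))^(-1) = (1 3 5 11 4 6 9)(2 10 7 8)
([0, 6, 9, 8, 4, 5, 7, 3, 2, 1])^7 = [0, 1, 2, 3, 4, 5, 6, 7, 8, 9]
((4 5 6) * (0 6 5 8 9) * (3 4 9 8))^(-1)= (0 9 6)(3 4)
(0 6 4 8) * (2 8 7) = (0 6 4 7 2 8) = [6, 1, 8, 3, 7, 5, 4, 2, 0]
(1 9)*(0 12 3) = (0 12 3)(1 9) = [12, 9, 2, 0, 4, 5, 6, 7, 8, 1, 10, 11, 3]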